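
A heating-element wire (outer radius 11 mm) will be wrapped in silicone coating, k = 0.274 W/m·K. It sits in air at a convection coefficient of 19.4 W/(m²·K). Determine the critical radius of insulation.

r_cr ≈ 14.1 mm

For a cylinder r_cr = k/h = 0.274/19.4
r_cr = 14.1 mm; since the bare radius (11 mm) is below r_cr, adding a thin layer of insulation will *increase* heat loss.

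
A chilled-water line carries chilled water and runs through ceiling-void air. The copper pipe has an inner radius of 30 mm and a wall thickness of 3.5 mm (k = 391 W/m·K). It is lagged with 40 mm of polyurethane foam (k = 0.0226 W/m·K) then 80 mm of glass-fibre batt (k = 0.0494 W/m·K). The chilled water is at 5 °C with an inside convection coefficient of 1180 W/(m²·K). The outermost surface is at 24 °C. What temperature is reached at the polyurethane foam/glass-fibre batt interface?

Cylindrical conduction, so R = ln(r₂/r₁)/(2πkL) per layer, in series:
R_inner film = 1/(h_i·2πr₁L) = 1/(1180×2π×0.03×1) = 0.004496 K/W
R_copper pipe wall = ln(33.5/30)/(2π×391×1) = 4.492×10^-5 K/W
R_polyurethane foam = ln(73.5/33.5)/(2π×0.0226×1) = 5.533 K/W
R_glass-fibre batt = ln(153.5/73.5)/(2π×0.0494×1) = 2.373 K/W
R_total = 7.91 K/W
Q = ΔT/R_total = 19/7.91
Q = 2.4 W/m
T_interface = T_inner + Q·ΣR(inner→interface) = 5 + 2.4×5.538

T ≈ 18.3 °C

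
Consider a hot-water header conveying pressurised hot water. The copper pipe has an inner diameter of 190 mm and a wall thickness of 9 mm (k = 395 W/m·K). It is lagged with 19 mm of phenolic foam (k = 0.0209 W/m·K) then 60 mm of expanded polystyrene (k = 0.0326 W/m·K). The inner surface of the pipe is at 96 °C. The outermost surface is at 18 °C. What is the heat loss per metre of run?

Treating each annulus and film as a series resistance:
R_copper pipe wall = ln(104/95)/(2π×395×1) = 3.647×10^-5 K/W
R_phenolic foam = ln(123/104)/(2π×0.0209×1) = 1.278 K/W
R_expanded polystyrene = ln(183/123)/(2π×0.0326×1) = 1.94 K/W
R_total = 3.217 K/W
Q = ΔT/R_total = 78/3.217

q′ ≈ 24.2 W/m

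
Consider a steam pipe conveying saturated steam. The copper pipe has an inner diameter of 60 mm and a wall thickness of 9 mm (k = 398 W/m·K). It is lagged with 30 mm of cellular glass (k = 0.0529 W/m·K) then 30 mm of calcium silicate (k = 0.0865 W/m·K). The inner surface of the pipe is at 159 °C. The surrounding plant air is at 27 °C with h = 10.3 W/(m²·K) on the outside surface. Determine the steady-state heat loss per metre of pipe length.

q′ ≈ 52 W/m

Per-layer cylindrical resistances, series-summed:
R_copper pipe wall = ln(39/30)/(2π×398×1) = 1.049×10^-4 K/W
R_cellular glass = ln(69/39)/(2π×0.0529×1) = 1.717 K/W
R_calcium silicate = ln(99/69)/(2π×0.0865×1) = 0.6642 K/W
R_outer film = 1/(h_o·2πr_oL) = 1/(10.3×2π×0.099×1) = 0.1561 K/W
R_total = 2.537 K/W
Q = ΔT/R_total = 132/2.537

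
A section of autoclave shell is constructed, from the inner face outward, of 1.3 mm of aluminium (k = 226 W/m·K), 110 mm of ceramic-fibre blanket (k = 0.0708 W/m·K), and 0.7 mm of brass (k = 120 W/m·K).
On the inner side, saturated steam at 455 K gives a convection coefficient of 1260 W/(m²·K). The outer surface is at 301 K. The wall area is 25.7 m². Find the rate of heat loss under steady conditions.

Q ≈ 2550 W

Using the resistance-network approach (series):
R_inner film = 1/(h_i·A) = 1/(1260×25.7) = 3.088×10^-5 K/W
R_aluminium = L/(kA) = 0.0013/(226×25.7) = 2.238×10^-7 K/W
R_ceramic-fibre blanket = L/(kA) = 0.11/(0.0708×25.7) = 0.06045 K/W
R_brass = L/(kA) = 0.0007/(120×25.7) = 2.27×10^-7 K/W
R_total = 0.06049 K/W
Q = ΔT / R_total = 154 / 0.06049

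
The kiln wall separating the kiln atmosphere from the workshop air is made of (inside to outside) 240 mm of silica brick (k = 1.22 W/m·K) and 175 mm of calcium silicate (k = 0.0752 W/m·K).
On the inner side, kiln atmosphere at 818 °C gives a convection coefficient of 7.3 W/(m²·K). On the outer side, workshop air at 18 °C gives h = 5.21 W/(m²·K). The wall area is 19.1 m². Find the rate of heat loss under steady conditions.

Q ≈ 5360 W

Model the wall as resistances in series:
R_inner film = 1/(h_i·A) = 1/(7.3×19.1) = 0.007172 K/W
R_silica brick = L/(kA) = 0.24/(1.22×19.1) = 0.0103 K/W
R_calcium silicate = L/(kA) = 0.175/(0.0752×19.1) = 0.1218 K/W
R_outer film = 1/(h_o·A) = 1/(5.21×19.1) = 0.01005 K/W
R_total = 0.1494 K/W
Q = ΔT / R_total = 800 / 0.1494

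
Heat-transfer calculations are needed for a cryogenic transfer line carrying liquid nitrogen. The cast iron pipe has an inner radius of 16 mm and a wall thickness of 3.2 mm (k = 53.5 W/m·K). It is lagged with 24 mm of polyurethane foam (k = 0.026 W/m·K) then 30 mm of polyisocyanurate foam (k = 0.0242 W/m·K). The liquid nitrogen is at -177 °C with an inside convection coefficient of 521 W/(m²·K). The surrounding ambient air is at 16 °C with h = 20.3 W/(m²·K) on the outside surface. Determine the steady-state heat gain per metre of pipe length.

Radial resistances (cylindrical: R_cond = ln(r_o/r_i)/(2πkL), R_conv = 1/(h·2πrL)):
R_inner film = 1/(h_i·2πr₁L) = 1/(521×2π×0.016×1) = 0.01909 K/W
R_cast iron pipe wall = ln(19.2/16)/(2π×53.5×1) = 5.424×10^-4 K/W
R_polyurethane foam = ln(43.2/19.2)/(2π×0.026×1) = 4.964 K/W
R_polyisocyanurate foam = ln(73.2/43.2)/(2π×0.0242×1) = 3.468 K/W
R_outer film = 1/(h_o·2πr_oL) = 1/(20.3×2π×0.0732×1) = 0.1071 K/W
R_total = 8.559 K/W
Q = ΔT/R_total = 193/8.559

q′ ≈ 22.5 W/m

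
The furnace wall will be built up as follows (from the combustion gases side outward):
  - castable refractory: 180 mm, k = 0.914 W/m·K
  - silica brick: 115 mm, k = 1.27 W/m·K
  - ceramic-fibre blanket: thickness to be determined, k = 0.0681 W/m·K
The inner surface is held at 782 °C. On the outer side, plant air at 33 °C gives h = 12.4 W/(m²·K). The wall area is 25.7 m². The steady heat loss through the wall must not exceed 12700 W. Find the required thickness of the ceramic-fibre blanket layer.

L ≈ 78.1 mm

Using the resistance-network approach (series):
R_castable refractory = L/(kA) = 0.18/(0.914×25.7) = 0.007663 K/W
R_silica brick = L/(kA) = 0.115/(1.27×25.7) = 0.003523 K/W
R_outer film = 1/(h_o·A) = 1/(12.4×25.7) = 0.003138 K/W
Sum of the known resistances R_other = 0.01432 K/W
Required total resistance R_tot = ΔT/Q_allow = 749/12700 = 0.05898 K/W
R_ceramic-fibre blanket = R_tot − R_other = 0.04465 K/W
L = R·k·A = 0.04465×0.0681×25.7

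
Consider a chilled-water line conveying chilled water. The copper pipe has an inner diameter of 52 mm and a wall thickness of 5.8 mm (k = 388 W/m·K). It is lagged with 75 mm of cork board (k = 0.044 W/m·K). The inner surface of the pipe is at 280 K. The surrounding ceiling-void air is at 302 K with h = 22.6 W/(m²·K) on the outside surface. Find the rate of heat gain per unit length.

q′ ≈ 4.95 W/m

Cylindrical conduction, so R = ln(r₂/r₁)/(2πkL) per layer, in series:
R_copper pipe wall = ln(31.8/26)/(2π×388×1) = 8.26×10^-5 K/W
R_cork board = ln(106.8/31.8)/(2π×0.044×1) = 4.382 K/W
R_outer film = 1/(h_o·2πr_oL) = 1/(22.6×2π×0.1068×1) = 0.06594 K/W
R_total = 4.448 K/W
Q = ΔT/R_total = 22/4.448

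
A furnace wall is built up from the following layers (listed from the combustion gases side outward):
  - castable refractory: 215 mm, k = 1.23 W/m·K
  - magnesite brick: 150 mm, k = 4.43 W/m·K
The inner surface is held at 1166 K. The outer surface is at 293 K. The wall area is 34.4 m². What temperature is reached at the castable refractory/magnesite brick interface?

Treating each layer as a thermal resistance in series:
R_castable refractory = L/(kA) = 0.215/(1.23×34.4) = 0.005081 K/W
R_magnesite brick = L/(kA) = 0.15/(4.43×34.4) = 9.843×10^-4 K/W
R_total = 0.006066 K/W;  Q = ΔT/R_total = 873/0.006066 = 143900 W
T_interface = T_inner − Q·ΣR(inner→interface) = 1166 − 144000×0.005081

T ≈ 435 K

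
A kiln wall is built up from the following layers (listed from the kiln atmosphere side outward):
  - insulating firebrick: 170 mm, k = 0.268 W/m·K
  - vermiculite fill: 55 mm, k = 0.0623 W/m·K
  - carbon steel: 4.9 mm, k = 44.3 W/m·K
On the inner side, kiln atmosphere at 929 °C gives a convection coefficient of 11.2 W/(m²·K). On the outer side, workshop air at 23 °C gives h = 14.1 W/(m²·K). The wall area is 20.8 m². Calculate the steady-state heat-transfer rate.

Q ≈ 11200 W

Using the resistance-network approach (series):
R_inner film = 1/(h_i·A) = 1/(11.2×20.8) = 0.004293 K/W
R_insulating firebrick = L/(kA) = 0.17/(0.268×20.8) = 0.0305 K/W
R_vermiculite fill = L/(kA) = 0.055/(0.0623×20.8) = 0.04244 K/W
R_carbon steel = L/(kA) = 0.0049/(44.3×20.8) = 5.318×10^-6 K/W
R_outer film = 1/(h_o·A) = 1/(14.1×20.8) = 0.00341 K/W
R_total = 0.08065 K/W
Q = ΔT / R_total = 906 / 0.08065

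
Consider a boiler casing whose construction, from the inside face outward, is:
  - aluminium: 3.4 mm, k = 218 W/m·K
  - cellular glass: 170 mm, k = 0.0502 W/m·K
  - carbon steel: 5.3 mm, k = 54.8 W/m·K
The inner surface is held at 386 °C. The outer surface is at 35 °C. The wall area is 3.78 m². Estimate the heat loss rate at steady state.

Model the wall as resistances in series:
R_aluminium = L/(kA) = 0.0034/(218×3.78) = 4.126×10^-6 K/W
R_cellular glass = L/(kA) = 0.17/(0.0502×3.78) = 0.8959 K/W
R_carbon steel = L/(kA) = 0.0053/(54.8×3.78) = 2.559×10^-5 K/W
R_total = 0.8959 K/W
Q = ΔT / R_total = 351 / 0.8959

Q ≈ 392 W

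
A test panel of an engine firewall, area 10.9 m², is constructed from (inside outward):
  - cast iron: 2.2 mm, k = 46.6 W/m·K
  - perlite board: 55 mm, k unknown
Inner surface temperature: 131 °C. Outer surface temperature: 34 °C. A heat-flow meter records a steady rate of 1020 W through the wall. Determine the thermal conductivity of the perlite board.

k ≈ 0.0531 W/(m·K)

Thermal resistances in series:
R_cast iron = L/(kA) = 0.0022/(46.6×10.9) = 4.331×10^-6 K/W
Sum of known resistances R_other = 4.331×10^-6 K/W
Total R = ΔT/Q = 97/1020 = 0.0951 K/W
R_perlite board = R_total − R_other = 0.09509 K/W
k = L/(R·A) = 0.055/(0.09509×10.9)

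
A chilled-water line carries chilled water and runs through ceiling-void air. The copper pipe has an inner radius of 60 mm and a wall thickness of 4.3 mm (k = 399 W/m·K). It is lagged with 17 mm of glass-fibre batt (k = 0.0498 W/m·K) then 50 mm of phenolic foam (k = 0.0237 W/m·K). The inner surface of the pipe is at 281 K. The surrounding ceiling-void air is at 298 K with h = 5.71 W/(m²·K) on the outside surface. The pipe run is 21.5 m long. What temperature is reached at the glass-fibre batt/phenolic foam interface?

Treating each annulus and film as a series resistance:
R_copper pipe wall = ln(64.3/60)/(2π×399×21.5) = 1.284×10^-6 K/W
R_glass-fibre batt = ln(81.3/64.3)/(2π×0.0498×21.5) = 0.03487 K/W
R_phenolic foam = ln(131.3/81.3)/(2π×0.0237×21.5) = 0.1497 K/W
R_outer film = 1/(h_o·2πr_oL) = 1/(5.71×2π×0.1313×21.5) = 0.009874 K/W
R_total = 0.1945 K/W
Q = ΔT/R_total = 17/0.1945
Q = 87.4 W
T_interface = T_inner + Q·ΣR(inner→interface) = 281 + 87.4×0.03487

T ≈ 284 K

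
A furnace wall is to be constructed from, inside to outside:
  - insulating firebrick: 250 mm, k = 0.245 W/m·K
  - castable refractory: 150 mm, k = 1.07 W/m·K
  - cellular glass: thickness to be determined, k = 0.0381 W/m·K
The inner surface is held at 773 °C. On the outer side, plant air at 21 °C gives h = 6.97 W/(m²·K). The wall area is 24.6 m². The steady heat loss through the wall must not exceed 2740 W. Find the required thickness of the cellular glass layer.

Model the wall as resistances in series:
R_insulating firebrick = L/(kA) = 0.25/(0.245×24.6) = 0.04148 K/W
R_castable refractory = L/(kA) = 0.15/(1.07×24.6) = 0.005699 K/W
R_outer film = 1/(h_o·A) = 1/(6.97×24.6) = 0.005832 K/W
Sum of the known resistances R_other = 0.05301 K/W
Required total resistance R_tot = ΔT/Q_allow = 752/2740 = 0.2745 K/W
R_cellular glass = R_tot − R_other = 0.2214 K/W
L = R·k·A = 0.2214×0.0381×24.6

L ≈ 208 mm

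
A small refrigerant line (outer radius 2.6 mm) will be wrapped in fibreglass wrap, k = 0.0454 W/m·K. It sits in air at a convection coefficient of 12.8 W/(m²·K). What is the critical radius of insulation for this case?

For a cylinder r_cr = k/h = 0.0454/12.8
r_cr = 3.55 mm; since the bare radius (2.6 mm) is below r_cr, adding a thin layer of insulation will *increase* heat loss.

r_cr ≈ 3.55 mm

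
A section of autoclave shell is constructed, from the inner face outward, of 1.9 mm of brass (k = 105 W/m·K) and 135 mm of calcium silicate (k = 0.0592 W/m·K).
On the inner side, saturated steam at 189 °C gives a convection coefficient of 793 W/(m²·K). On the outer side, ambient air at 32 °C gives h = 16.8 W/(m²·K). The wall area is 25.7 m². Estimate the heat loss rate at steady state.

Thermal resistances in series:
R_inner film = 1/(h_i·A) = 1/(793×25.7) = 4.907×10^-5 K/W
R_brass = L/(kA) = 0.0019/(105×25.7) = 7.041×10^-7 K/W
R_calcium silicate = L/(kA) = 0.135/(0.0592×25.7) = 0.08873 K/W
R_outer film = 1/(h_o·A) = 1/(16.8×25.7) = 0.002316 K/W
R_total = 0.0911 K/W
Q = ΔT / R_total = 157 / 0.0911

Q ≈ 1720 W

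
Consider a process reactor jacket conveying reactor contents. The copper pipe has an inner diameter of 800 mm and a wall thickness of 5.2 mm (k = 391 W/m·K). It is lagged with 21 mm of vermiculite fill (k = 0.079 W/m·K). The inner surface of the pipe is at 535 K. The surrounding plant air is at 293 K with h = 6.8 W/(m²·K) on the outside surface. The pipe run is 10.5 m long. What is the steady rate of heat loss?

Q ≈ 16200 W

Cylindrical conduction, so R = ln(r₂/r₁)/(2πkL) per layer, in series:
R_copper pipe wall = ln(405.2/400)/(2π×391×10.5) = 5.007×10^-7 K/W
R_vermiculite fill = ln(426.2/405.2)/(2π×0.079×10.5) = 0.009695 K/W
R_outer film = 1/(h_o·2πr_oL) = 1/(6.8×2π×0.4262×10.5) = 0.00523 K/W
R_total = 0.01493 K/W
Q = ΔT/R_total = 242/0.01493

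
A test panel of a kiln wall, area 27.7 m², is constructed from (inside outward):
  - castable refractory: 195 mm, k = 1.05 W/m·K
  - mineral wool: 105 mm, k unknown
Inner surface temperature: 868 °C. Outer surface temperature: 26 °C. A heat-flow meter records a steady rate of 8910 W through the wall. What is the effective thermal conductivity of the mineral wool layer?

k ≈ 0.0432 W/(m·K)

Model the wall as resistances in series:
R_castable refractory = L/(kA) = 0.195/(1.05×27.7) = 0.006704 K/W
Sum of known resistances R_other = 0.006704 K/W
Total R = ΔT/Q = 842/8910 = 0.0945 K/W
R_mineral wool = R_total − R_other = 0.0878 K/W
k = L/(R·A) = 0.105/(0.0878×27.7)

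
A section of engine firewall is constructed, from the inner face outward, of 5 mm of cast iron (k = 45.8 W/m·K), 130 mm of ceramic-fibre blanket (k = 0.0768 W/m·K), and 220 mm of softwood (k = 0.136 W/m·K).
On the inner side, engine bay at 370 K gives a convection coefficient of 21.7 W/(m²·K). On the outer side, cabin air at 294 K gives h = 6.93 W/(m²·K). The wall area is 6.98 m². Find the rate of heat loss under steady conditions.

Thermal resistances in series:
R_inner film = 1/(h_i·A) = 1/(21.7×6.98) = 0.006602 K/W
R_cast iron = L/(kA) = 0.005/(45.8×6.98) = 1.564×10^-5 K/W
R_ceramic-fibre blanket = L/(kA) = 0.13/(0.0768×6.98) = 0.2425 K/W
R_softwood = L/(kA) = 0.22/(0.136×6.98) = 0.2318 K/W
R_outer film = 1/(h_o·A) = 1/(6.93×6.98) = 0.02067 K/W
R_total = 0.5016 K/W
Q = ΔT / R_total = 76 / 0.5016

Q ≈ 152 W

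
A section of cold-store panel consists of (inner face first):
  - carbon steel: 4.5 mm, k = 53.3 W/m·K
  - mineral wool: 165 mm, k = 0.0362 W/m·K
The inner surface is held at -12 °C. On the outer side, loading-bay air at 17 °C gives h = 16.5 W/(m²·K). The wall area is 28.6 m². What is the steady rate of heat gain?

Model the wall as resistances in series:
R_carbon steel = L/(kA) = 0.0045/(53.3×28.6) = 2.952×10^-6 K/W
R_mineral wool = L/(kA) = 0.165/(0.0362×28.6) = 0.1594 K/W
R_outer film = 1/(h_o·A) = 1/(16.5×28.6) = 0.002119 K/W
R_total = 0.1615 K/W
Q = ΔT / R_total = 29 / 0.1615

Q ≈ 180 W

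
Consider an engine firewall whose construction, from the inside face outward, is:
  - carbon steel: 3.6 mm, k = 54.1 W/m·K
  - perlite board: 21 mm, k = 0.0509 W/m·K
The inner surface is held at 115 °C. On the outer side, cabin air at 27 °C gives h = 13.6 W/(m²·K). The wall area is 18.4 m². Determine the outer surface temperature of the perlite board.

Model the wall as resistances in series:
R_carbon steel = L/(kA) = 0.0036/(54.1×18.4) = 3.616×10^-6 K/W
R_perlite board = L/(kA) = 0.021/(0.0509×18.4) = 0.02242 K/W
R_outer film = 1/(h_o·A) = 1/(13.6×18.4) = 0.003996 K/W
R_total = 0.02642 K/W;  Q = ΔT/R_total = 88/0.02642 = 3331 W
T_interface = T_inner − Q·ΣR(inner→interface) = 115 − 3330×0.02243

T ≈ 40.3 °C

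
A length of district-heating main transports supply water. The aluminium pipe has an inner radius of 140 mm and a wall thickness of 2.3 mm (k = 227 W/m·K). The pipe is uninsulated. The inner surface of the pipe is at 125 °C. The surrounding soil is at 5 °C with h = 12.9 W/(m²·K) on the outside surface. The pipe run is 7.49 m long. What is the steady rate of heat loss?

Q ≈ 10400 W

For a radial system each layer contributes R = ln(r_out/r_in)/(2πkL); films add R = 1/(hA).
R_aluminium pipe wall = ln(142.3/140)/(2π×227×7.49) = 1.525×10^-6 K/W
R_outer film = 1/(h_o·2πr_oL) = 1/(12.9×2π×0.1423×7.49) = 0.01158 K/W
R_total = 0.01158 K/W
Q = ΔT/R_total = 120/0.01158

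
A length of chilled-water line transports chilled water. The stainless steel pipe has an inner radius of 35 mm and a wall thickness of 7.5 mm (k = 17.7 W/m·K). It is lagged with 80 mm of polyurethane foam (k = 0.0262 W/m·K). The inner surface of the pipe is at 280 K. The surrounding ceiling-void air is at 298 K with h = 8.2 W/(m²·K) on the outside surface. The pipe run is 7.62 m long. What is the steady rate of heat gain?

Per-layer cylindrical resistances, series-summed:
R_stainless steel pipe wall = ln(42.5/35)/(2π×17.7×7.62) = 2.291×10^-4 K/W
R_polyurethane foam = ln(122.5/42.5)/(2π×0.0262×7.62) = 0.8439 K/W
R_outer film = 1/(h_o·2πr_oL) = 1/(8.2×2π×0.1225×7.62) = 0.02079 K/W
R_total = 0.8649 K/W
Q = ΔT/R_total = 18/0.8649

Q ≈ 20.8 W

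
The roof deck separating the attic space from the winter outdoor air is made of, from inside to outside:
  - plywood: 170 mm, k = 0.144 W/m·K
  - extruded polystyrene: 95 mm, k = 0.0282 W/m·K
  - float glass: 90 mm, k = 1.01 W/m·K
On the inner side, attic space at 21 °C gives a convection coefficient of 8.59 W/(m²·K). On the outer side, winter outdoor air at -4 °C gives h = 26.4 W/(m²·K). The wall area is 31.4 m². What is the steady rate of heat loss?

Series thermal resistances:
R_inner film = 1/(h_i·A) = 1/(8.59×31.4) = 0.003707 K/W
R_plywood = L/(kA) = 0.17/(0.144×31.4) = 0.0376 K/W
R_extruded polystyrene = L/(kA) = 0.095/(0.0282×31.4) = 0.1073 K/W
R_float glass = L/(kA) = 0.09/(1.01×31.4) = 0.002838 K/W
R_outer film = 1/(h_o·A) = 1/(26.4×31.4) = 0.001206 K/W
R_total = 0.1526 K/W
Q = ΔT / R_total = 25 / 0.1526

Q ≈ 164 W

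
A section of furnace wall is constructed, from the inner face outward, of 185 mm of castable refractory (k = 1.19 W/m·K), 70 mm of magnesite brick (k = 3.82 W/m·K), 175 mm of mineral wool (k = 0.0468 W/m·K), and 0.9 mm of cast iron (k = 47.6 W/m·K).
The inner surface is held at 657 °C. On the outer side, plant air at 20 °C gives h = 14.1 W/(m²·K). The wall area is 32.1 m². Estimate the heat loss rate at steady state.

Q ≈ 5130 W

Treating each layer as a thermal resistance in series:
R_castable refractory = L/(kA) = 0.185/(1.19×32.1) = 0.004843 K/W
R_magnesite brick = L/(kA) = 0.07/(3.82×32.1) = 5.709×10^-4 K/W
R_mineral wool = L/(kA) = 0.175/(0.0468×32.1) = 0.1165 K/W
R_cast iron = L/(kA) = 0.0009/(47.6×32.1) = 5.89×10^-7 K/W
R_outer film = 1/(h_o·A) = 1/(14.1×32.1) = 0.002209 K/W
R_total = 0.1241 K/W
Q = ΔT / R_total = 637 / 0.1241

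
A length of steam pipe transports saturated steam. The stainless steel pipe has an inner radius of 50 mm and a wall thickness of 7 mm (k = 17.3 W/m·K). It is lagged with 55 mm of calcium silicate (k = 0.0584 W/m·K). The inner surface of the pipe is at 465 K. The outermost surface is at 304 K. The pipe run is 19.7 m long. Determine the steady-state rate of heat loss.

Radial resistances (cylindrical: R_cond = ln(r_o/r_i)/(2πkL), R_conv = 1/(h·2πrL)):
R_stainless steel pipe wall = ln(57/50)/(2π×17.3×19.7) = 6.119×10^-5 K/W
R_calcium silicate = ln(112/57)/(2π×0.0584×19.7) = 0.09344 K/W
R_total = 0.0935 K/W
Q = ΔT/R_total = 161/0.0935

Q ≈ 1720 W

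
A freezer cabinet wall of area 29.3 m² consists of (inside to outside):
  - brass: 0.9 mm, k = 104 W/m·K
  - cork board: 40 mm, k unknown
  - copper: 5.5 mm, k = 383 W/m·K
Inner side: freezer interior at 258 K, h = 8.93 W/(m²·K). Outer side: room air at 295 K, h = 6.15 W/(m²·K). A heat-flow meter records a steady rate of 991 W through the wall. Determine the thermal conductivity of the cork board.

k ≈ 0.0488 W/(m·K)

Thermal resistances in series:
R_inner film = 1/(h_i·A) = 1/(8.93×29.3) = 0.003822 K/W
R_brass = L/(kA) = 0.0009/(104×29.3) = 2.954×10^-7 K/W
R_copper = L/(kA) = 0.0055/(383×29.3) = 4.901×10^-7 K/W
R_outer film = 1/(h_o·A) = 1/(6.15×29.3) = 0.00555 K/W
Sum of known resistances R_other = 0.009372 K/W
Total R = ΔT/Q = 37/991 = 0.03734 K/W
R_cork board = R_total − R_other = 0.02796 K/W
k = L/(R·A) = 0.04/(0.02796×29.3)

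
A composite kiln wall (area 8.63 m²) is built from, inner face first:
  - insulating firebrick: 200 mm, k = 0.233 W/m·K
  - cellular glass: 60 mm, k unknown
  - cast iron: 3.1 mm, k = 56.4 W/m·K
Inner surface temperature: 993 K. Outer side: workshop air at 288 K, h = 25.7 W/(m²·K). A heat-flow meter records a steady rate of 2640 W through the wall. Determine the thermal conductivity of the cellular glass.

Using the resistance-network approach (series):
R_insulating firebrick = L/(kA) = 0.2/(0.233×8.63) = 0.09946 K/W
R_cast iron = L/(kA) = 0.0031/(56.4×8.63) = 6.369×10^-6 K/W
R_outer film = 1/(h_o·A) = 1/(25.7×8.63) = 0.004509 K/W
Sum of known resistances R_other = 0.104 K/W
Total R = ΔT/Q = 705/2640 = 0.267 K/W
R_cellular glass = R_total − R_other = 0.1631 K/W
k = L/(R·A) = 0.06/(0.1631×8.63)

k ≈ 0.0426 W/(m·K)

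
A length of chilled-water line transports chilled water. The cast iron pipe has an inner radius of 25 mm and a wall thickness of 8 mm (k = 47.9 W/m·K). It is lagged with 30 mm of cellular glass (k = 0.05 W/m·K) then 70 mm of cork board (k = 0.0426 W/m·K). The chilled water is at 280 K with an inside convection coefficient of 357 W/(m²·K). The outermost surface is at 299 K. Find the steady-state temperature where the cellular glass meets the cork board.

Per-layer cylindrical resistances, series-summed:
R_inner film = 1/(h_i·2πr₁L) = 1/(357×2π×0.025×1) = 0.01783 K/W
R_cast iron pipe wall = ln(33/25)/(2π×47.9×1) = 9.225×10^-4 K/W
R_cellular glass = ln(63/33)/(2π×0.05×1) = 2.058 K/W
R_cork board = ln(133/63)/(2π×0.0426×1) = 2.792 K/W
R_total = 4.869 K/W
Q = ΔT/R_total = 19/4.869
Q = 3.9 W/m
T_interface = T_inner + Q·ΣR(inner→interface) = 280 + 3.9×2.077

T ≈ 288 K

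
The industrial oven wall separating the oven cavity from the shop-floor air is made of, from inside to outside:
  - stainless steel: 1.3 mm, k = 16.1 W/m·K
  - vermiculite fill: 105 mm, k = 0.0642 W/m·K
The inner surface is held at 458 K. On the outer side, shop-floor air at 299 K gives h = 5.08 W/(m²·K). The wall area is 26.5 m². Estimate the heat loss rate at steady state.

Q ≈ 2300 W

Using the resistance-network approach (series):
R_stainless steel = L/(kA) = 0.0013/(16.1×26.5) = 3.047×10^-6 K/W
R_vermiculite fill = L/(kA) = 0.105/(0.0642×26.5) = 0.06172 K/W
R_outer film = 1/(h_o·A) = 1/(5.08×26.5) = 0.007428 K/W
R_total = 0.06915 K/W
Q = ΔT / R_total = 159 / 0.06915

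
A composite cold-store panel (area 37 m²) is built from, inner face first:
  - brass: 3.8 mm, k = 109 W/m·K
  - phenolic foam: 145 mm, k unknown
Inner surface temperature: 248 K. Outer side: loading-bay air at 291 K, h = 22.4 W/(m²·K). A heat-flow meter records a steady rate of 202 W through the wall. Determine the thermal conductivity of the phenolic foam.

Treating each layer as a thermal resistance in series:
R_brass = L/(kA) = 0.0038/(109×37) = 9.422×10^-7 K/W
R_outer film = 1/(h_o·A) = 1/(22.4×37) = 0.001207 K/W
Sum of known resistances R_other = 0.001208 K/W
Total R = ΔT/Q = 43/202 = 0.2129 K/W
R_phenolic foam = R_total − R_other = 0.2117 K/W
k = L/(R·A) = 0.145/(0.2117×37)

k ≈ 0.0185 W/(m·K)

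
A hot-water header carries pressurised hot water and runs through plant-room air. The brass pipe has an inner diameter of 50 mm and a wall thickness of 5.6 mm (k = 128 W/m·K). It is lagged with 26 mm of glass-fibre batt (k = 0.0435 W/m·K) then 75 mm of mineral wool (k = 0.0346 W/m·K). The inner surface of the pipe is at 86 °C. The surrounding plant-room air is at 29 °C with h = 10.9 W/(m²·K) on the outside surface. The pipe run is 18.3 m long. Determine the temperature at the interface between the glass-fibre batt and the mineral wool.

For a radial system each layer contributes R = ln(r_out/r_in)/(2πkL); films add R = 1/(hA).
R_brass pipe wall = ln(30.6/25)/(2π×128×18.3) = 1.373×10^-5 K/W
R_glass-fibre batt = ln(56.6/30.6)/(2π×0.0435×18.3) = 0.123 K/W
R_mineral wool = ln(131.6/56.6)/(2π×0.0346×18.3) = 0.2121 K/W
R_outer film = 1/(h_o·2πr_oL) = 1/(10.9×2π×0.1316×18.3) = 0.006063 K/W
R_total = 0.3411 K/W
Q = ΔT/R_total = 57/0.3411
Q = 167 W
T_interface = T_inner − Q·ΣR(inner→interface) = 86 − 167×0.123

T ≈ 65.5 °C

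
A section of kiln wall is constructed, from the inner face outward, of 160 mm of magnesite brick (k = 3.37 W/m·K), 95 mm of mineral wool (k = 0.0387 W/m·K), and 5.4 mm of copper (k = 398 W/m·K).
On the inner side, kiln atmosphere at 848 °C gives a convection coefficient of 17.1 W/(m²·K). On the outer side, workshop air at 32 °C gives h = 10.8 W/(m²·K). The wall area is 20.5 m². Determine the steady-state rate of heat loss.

Q ≈ 6300 W

Series thermal resistances:
R_inner film = 1/(h_i·A) = 1/(17.1×20.5) = 0.002853 K/W
R_magnesite brick = L/(kA) = 0.16/(3.37×20.5) = 0.002316 K/W
R_mineral wool = L/(kA) = 0.095/(0.0387×20.5) = 0.1197 K/W
R_copper = L/(kA) = 0.0054/(398×20.5) = 6.618×10^-7 K/W
R_outer film = 1/(h_o·A) = 1/(10.8×20.5) = 0.004517 K/W
R_total = 0.1294 K/W
Q = ΔT / R_total = 816 / 0.1294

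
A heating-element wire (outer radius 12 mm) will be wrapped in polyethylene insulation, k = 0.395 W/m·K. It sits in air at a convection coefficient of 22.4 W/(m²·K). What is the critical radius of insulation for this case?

r_cr ≈ 17.6 mm

For a cylinder r_cr = k/h = 0.395/22.4
r_cr = 17.6 mm; since the bare radius (12 mm) is below r_cr, adding a thin layer of insulation will *increase* heat loss.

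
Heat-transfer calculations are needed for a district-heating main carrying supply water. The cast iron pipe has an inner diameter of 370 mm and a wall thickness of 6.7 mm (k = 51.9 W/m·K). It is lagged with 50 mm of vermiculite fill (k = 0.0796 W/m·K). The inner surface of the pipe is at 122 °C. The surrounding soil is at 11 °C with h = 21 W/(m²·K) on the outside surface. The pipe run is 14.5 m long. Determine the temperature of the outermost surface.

T ≈ 18 °C

Per-layer cylindrical resistances, series-summed:
R_cast iron pipe wall = ln(191.7/185)/(2π×51.9×14.5) = 7.524×10^-6 K/W
R_vermiculite fill = ln(241.7/191.7)/(2π×0.0796×14.5) = 0.03196 K/W
R_outer film = 1/(h_o·2πr_oL) = 1/(21×2π×0.2417×14.5) = 0.002163 K/W
R_total = 0.03413 K/W
Q = ΔT/R_total = 111/0.03413
Q = 3250 W
T_interface = T_inner − Q·ΣR(inner→interface) = 122 − 3250×0.03197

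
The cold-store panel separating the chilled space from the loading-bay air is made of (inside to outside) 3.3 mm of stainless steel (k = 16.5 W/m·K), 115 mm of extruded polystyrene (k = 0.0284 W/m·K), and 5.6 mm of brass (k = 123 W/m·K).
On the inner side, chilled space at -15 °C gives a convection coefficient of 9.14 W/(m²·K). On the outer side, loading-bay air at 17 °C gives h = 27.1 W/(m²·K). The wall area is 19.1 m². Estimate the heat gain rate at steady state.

Treating each layer as a thermal resistance in series:
R_inner film = 1/(h_i·A) = 1/(9.14×19.1) = 0.005728 K/W
R_stainless steel = L/(kA) = 0.0033/(16.5×19.1) = 1.047×10^-5 K/W
R_extruded polystyrene = L/(kA) = 0.115/(0.0284×19.1) = 0.212 K/W
R_brass = L/(kA) = 0.0056/(123×19.1) = 2.384×10^-6 K/W
R_outer film = 1/(h_o·A) = 1/(27.1×19.1) = 0.001932 K/W
R_total = 0.2197 K/W
Q = ΔT / R_total = 32 / 0.2197

Q ≈ 146 W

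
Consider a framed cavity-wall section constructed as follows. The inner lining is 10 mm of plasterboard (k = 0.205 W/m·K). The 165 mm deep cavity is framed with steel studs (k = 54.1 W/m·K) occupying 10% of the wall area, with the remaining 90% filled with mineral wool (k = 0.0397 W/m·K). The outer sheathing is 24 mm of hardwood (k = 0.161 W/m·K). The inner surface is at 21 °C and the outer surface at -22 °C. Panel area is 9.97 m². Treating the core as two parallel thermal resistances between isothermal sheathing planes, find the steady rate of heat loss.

Sheathing layers in series; stud and cavity paths in parallel between them.
R_inner = 0.01/(0.205×9.97) = 0.004893 K/W
R_stud  = 0.165/(54.1×0.1×9.97) = 0.003059 K/W
R_cav   = 0.165/(0.0397×0.9×9.97) = 0.4632 K/W
1/R_core = 1/R_stud + 1/R_cav → R_core = 0.003039 K/W
R_outer = 0.024/(0.161×9.97) = 0.01495 K/W
R_total = 0.02288 K/W
Q = ΔT/R_total = 43/0.02288

Q ≈ 1880 W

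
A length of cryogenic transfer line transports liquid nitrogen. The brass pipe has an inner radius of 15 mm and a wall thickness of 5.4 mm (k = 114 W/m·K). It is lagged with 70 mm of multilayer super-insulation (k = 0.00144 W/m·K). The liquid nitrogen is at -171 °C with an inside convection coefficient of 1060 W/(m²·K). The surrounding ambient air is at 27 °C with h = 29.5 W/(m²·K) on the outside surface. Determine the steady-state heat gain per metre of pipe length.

For a radial system each layer contributes R = ln(r_out/r_in)/(2πkL); films add R = 1/(hA).
R_inner film = 1/(h_i·2πr₁L) = 1/(1060×2π×0.015×1) = 0.01001 K/W
R_brass pipe wall = ln(20.4/15)/(2π×114×1) = 4.293×10^-4 K/W
R_multilayer super-insulation = ln(90.4/20.4)/(2π×0.00144×1) = 164.5 K/W
R_outer film = 1/(h_o·2πr_oL) = 1/(29.5×2π×0.0904×1) = 0.05968 K/W
R_total = 164.6 K/W
Q = ΔT/R_total = 198/164.6

q′ ≈ 1.2 W/m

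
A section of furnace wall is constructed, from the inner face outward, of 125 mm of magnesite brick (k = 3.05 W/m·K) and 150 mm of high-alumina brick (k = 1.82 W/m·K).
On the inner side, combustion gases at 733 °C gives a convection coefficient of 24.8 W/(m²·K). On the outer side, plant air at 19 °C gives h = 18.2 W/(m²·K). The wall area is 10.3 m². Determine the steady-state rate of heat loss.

Q ≈ 33600 W

Treating each layer as a thermal resistance in series:
R_inner film = 1/(h_i·A) = 1/(24.8×10.3) = 0.003915 K/W
R_magnesite brick = L/(kA) = 0.125/(3.05×10.3) = 0.003979 K/W
R_high-alumina brick = L/(kA) = 0.15/(1.82×10.3) = 0.008002 K/W
R_outer film = 1/(h_o·A) = 1/(18.2×10.3) = 0.005334 K/W
R_total = 0.02123 K/W
Q = ΔT / R_total = 714 / 0.02123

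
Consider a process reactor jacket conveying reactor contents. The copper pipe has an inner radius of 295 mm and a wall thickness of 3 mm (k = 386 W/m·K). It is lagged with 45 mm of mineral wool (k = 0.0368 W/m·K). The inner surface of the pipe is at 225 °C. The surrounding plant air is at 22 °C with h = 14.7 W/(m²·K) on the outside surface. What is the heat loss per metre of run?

q′ ≈ 317 W/m

For a radial system each layer contributes R = ln(r_out/r_in)/(2πkL); films add R = 1/(hA).
R_copper pipe wall = ln(298/295)/(2π×386×1) = 4.172×10^-6 K/W
R_mineral wool = ln(343/298)/(2π×0.0368×1) = 0.6082 K/W
R_outer film = 1/(h_o·2πr_oL) = 1/(14.7×2π×0.343×1) = 0.03157 K/W
R_total = 0.6398 K/W
Q = ΔT/R_total = 203/0.6398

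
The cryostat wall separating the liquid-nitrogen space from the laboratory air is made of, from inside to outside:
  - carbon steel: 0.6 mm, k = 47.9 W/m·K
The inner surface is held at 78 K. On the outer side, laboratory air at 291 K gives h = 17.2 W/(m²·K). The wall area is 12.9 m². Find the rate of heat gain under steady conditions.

Q ≈ 47300 W

Model the wall as resistances in series:
R_carbon steel = L/(kA) = 0.0006/(47.9×12.9) = 9.71×10^-7 K/W
R_outer film = 1/(h_o·A) = 1/(17.2×12.9) = 0.004507 K/W
R_total = 0.004508 K/W
Q = ΔT / R_total = 213 / 0.004508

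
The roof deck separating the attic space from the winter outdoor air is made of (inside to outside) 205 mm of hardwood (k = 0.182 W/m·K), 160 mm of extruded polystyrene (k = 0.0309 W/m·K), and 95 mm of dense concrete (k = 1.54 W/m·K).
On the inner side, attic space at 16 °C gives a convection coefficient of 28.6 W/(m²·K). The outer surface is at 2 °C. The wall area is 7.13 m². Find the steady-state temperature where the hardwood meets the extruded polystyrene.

T ≈ 13.5 °C

Model the wall as resistances in series:
R_inner film = 1/(h_i·A) = 1/(28.6×7.13) = 0.004904 K/W
R_hardwood = L/(kA) = 0.205/(0.182×7.13) = 0.158 K/W
R_extruded polystyrene = L/(kA) = 0.16/(0.0309×7.13) = 0.7262 K/W
R_dense concrete = L/(kA) = 0.095/(1.54×7.13) = 0.008652 K/W
R_total = 0.8978 K/W;  Q = ΔT/R_total = 14/0.8978 = 15.59 W
T_interface = T_inner − Q·ΣR(inner→interface) = 16 − 15.6×0.1629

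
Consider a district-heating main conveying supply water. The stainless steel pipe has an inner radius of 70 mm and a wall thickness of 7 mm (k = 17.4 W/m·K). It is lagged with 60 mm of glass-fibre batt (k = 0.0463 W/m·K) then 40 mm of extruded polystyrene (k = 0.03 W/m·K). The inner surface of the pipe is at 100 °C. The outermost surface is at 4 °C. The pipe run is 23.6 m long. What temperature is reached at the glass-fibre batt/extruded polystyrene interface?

T ≈ 43.1 °C

For a radial system each layer contributes R = ln(r_out/r_in)/(2πkL); films add R = 1/(hA).
R_stainless steel pipe wall = ln(77/70)/(2π×17.4×23.6) = 3.694×10^-5 K/W
R_glass-fibre batt = ln(137/77)/(2π×0.0463×23.6) = 0.08392 K/W
R_extruded polystyrene = ln(177/137)/(2π×0.03×23.6) = 0.05759 K/W
R_total = 0.1415 K/W
Q = ΔT/R_total = 96/0.1415
Q = 678 W
T_interface = T_inner − Q·ΣR(inner→interface) = 100 − 678×0.08396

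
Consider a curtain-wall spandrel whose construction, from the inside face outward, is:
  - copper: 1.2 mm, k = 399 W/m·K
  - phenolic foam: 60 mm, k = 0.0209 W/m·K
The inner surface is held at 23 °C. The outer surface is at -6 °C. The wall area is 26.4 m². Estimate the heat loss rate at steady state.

Q ≈ 267 W

Model the wall as resistances in series:
R_copper = L/(kA) = 0.0012/(399×26.4) = 1.139×10^-7 K/W
R_phenolic foam = L/(kA) = 0.06/(0.0209×26.4) = 0.1087 K/W
R_total = 0.1087 K/W
Q = ΔT / R_total = 29 / 0.1087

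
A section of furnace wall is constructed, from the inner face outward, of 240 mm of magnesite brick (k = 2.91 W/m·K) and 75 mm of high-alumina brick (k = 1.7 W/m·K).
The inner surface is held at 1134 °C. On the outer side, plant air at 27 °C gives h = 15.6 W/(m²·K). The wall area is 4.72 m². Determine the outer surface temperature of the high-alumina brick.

T ≈ 399 °C

Model the wall as resistances in series:
R_magnesite brick = L/(kA) = 0.24/(2.91×4.72) = 0.01747 K/W
R_high-alumina brick = L/(kA) = 0.075/(1.7×4.72) = 0.009347 K/W
R_outer film = 1/(h_o·A) = 1/(15.6×4.72) = 0.01358 K/W
R_total = 0.0404 K/W;  Q = ΔT/R_total = 1107/0.0404 = 27400 W
T_interface = T_inner − Q·ΣR(inner→interface) = 1134 − 27400×0.02682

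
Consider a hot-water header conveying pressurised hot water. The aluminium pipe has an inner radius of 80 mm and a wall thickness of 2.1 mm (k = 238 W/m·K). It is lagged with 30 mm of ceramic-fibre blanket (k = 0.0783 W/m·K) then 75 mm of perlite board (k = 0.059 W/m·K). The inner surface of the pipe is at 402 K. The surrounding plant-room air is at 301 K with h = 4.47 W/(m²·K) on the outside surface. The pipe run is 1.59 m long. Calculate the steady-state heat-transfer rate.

Cylindrical conduction, so R = ln(r₂/r₁)/(2πkL) per layer, in series:
R_aluminium pipe wall = ln(82.1/80)/(2π×238×1.59) = 1.09×10^-5 K/W
R_ceramic-fibre blanket = ln(112.1/82.1)/(2π×0.0783×1.59) = 0.3982 K/W
R_perlite board = ln(187.1/112.1)/(2π×0.059×1.59) = 0.8691 K/W
R_outer film = 1/(h_o·2πr_oL) = 1/(4.47×2π×0.1871×1.59) = 0.1197 K/W
R_total = 1.387 K/W
Q = ΔT/R_total = 101/1.387

Q ≈ 72.8 W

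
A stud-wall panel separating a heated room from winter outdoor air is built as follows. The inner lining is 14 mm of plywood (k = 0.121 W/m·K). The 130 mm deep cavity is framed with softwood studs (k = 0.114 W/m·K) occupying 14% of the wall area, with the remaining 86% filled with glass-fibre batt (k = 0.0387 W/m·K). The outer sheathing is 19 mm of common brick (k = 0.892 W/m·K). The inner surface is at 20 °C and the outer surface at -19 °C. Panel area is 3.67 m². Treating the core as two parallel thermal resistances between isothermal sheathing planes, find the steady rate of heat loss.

Sheathing layers in series; stud and cavity paths in parallel between them.
R_inner = 0.014/(0.121×3.67) = 0.03153 K/W
R_stud  = 0.13/(0.114×0.14×3.67) = 2.219 K/W
R_cav   = 0.13/(0.0387×0.86×3.67) = 1.064 K/W
1/R_core = 1/R_stud + 1/R_cav → R_core = 0.7194 K/W
R_outer = 0.019/(0.892×3.67) = 0.005804 K/W
R_total = 0.7567 K/W
Q = ΔT/R_total = 39/0.7567

Q ≈ 51.5 W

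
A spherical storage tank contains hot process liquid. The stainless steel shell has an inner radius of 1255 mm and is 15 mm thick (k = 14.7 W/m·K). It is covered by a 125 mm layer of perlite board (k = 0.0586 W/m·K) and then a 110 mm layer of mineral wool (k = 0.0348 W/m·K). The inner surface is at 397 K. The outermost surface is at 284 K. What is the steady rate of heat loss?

For a spherical shell R = (1/r₁ − 1/r₂)/(4πk); film R = 1/(h·4πr²). In series:
R_stainless steel shell = (1/1.255 − 1/1.27)/(4π×14.7) = 5.095×10^-5 K/W
R_perlite board = (1/1.27 − 1/1.395)/(4π×0.0586) = 0.09581 K/W
R_mineral wool = (1/1.395 − 1/1.505)/(4π×0.0348) = 0.1198 K/W
R_total = 0.2157 K/W
Q = ΔT/R_total = 113/0.2157

Q ≈ 524 W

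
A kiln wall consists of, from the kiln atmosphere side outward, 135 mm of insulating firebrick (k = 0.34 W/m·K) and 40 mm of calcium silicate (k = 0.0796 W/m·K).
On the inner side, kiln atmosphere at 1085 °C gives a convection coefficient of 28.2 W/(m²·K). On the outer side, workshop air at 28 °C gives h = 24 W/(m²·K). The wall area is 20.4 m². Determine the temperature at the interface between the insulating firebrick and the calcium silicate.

Thermal resistances in series:
R_inner film = 1/(h_i·A) = 1/(28.2×20.4) = 0.001738 K/W
R_insulating firebrick = L/(kA) = 0.135/(0.34×20.4) = 0.01946 K/W
R_calcium silicate = L/(kA) = 0.04/(0.0796×20.4) = 0.02463 K/W
R_outer film = 1/(h_o·A) = 1/(24×20.4) = 0.002042 K/W
R_total = 0.04788 K/W;  Q = ΔT/R_total = 1057/0.04788 = 22080 W
T_interface = T_inner − Q·ΣR(inner→interface) = 1085 − 22100×0.0212

T ≈ 617 °C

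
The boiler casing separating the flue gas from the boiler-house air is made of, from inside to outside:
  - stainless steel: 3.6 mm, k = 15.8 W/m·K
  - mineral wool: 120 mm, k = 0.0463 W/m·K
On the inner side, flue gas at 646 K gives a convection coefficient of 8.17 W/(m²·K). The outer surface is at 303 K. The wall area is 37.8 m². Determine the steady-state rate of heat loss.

Treating each layer as a thermal resistance in series:
R_inner film = 1/(h_i·A) = 1/(8.17×37.8) = 0.003238 K/W
R_stainless steel = L/(kA) = 0.0036/(15.8×37.8) = 6.028×10^-6 K/W
R_mineral wool = L/(kA) = 0.12/(0.0463×37.8) = 0.06857 K/W
R_total = 0.07181 K/W
Q = ΔT / R_total = 343 / 0.07181

Q ≈ 4780 W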